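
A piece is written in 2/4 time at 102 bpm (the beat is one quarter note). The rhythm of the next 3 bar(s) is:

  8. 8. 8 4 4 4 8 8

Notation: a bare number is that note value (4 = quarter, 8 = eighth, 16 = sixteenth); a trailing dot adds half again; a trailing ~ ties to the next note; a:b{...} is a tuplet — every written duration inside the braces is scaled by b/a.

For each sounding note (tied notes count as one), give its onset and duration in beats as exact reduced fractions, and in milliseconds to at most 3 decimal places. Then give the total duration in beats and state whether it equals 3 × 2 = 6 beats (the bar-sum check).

1) 0.0ms=0b +441.176ms=3/4b
2) 441.176ms=3/4b +441.176ms=3/4b
3) 882.353ms=3/2b +294.118ms=1/2b
4) 1176.471ms=2b +588.235ms=1b
5) 1764.706ms=3b +588.235ms=1b
6) 2352.941ms=4b +588.235ms=1b
7) 2941.176ms=5b +294.118ms=1/2b
8) 3235.294ms=11/2b +294.118ms=1/2b
Σ=6b of 6 (102bpm 2/4) — PASS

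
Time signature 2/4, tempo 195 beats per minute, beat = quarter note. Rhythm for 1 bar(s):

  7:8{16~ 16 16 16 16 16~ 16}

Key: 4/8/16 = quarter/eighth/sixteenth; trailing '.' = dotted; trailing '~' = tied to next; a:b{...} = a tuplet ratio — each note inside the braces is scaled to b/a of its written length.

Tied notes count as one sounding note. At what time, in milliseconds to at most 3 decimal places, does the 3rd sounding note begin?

note 3 onset = 6/7b = 263.736ms

1. 0.0ms @ 0 + 175.824ms (4/7)
2. 175.824ms @ 4/7 + 87.912ms (2/7)
3. 263.736ms @ 6/7 + 87.912ms (2/7)
4. 351.648ms @ 8/7 + 87.912ms (2/7)
5. 439.56ms @ 10/7 + 175.824ms (4/7)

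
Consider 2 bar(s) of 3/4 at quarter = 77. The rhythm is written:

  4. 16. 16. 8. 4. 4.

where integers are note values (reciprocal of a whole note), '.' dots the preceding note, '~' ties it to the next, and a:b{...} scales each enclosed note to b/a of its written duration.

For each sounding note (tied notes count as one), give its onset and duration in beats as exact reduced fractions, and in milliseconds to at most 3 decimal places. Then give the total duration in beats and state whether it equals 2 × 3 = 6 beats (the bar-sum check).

1) 0.0ms=0b +1168.831ms=3/2b
2) 1168.831ms=3/2b +292.208ms=3/8b
3) 1461.039ms=15/8b +292.208ms=3/8b
4) 1753.247ms=9/4b +584.416ms=3/4b
5) 2337.662ms=3b +1168.831ms=3/2b
6) 3506.494ms=9/2b +1168.831ms=3/2b
Σ=6b of 6 (77bpm 3/4) — PASS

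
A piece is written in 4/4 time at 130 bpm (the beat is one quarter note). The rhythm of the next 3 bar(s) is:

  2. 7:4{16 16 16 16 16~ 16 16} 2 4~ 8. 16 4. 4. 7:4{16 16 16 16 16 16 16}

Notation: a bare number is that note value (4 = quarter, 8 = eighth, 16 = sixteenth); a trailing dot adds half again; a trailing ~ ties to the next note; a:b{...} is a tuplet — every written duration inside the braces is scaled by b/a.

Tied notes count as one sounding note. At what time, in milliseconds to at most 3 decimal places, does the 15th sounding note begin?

1. 0.0ms @ 0 + 1384.615ms (3)
2. 1384.615ms @ 3 + 65.934ms (1/7)
3. 1450.549ms @ 22/7 + 65.934ms (1/7)
4. 1516.484ms @ 23/7 + 65.934ms (1/7)
5. 1582.418ms @ 24/7 + 65.934ms (1/7)
6. 1648.352ms @ 25/7 + 131.868ms (2/7)
7. 1780.22ms @ 27/7 + 65.934ms (1/7)
8. 1846.154ms @ 4 + 923.077ms (2)
9. 2769.231ms @ 6 + 807.692ms (7/4)
10. 3576.923ms @ 31/4 + 115.385ms (1/4)
11. 3692.308ms @ 8 + 692.308ms (3/2)
12. 4384.615ms @ 19/2 + 692.308ms (3/2)
13. 5076.923ms @ 11 + 65.934ms (1/7)
14. 5142.857ms @ 78/7 + 65.934ms (1/7)
15. 5208.791ms @ 79/7 + 65.934ms (1/7)
16. 5274.725ms @ 80/7 + 65.934ms (1/7)
17. 5340.659ms @ 81/7 + 65.934ms (1/7)
18. 5406.593ms @ 82/7 + 65.934ms (1/7)
19. 5472.527ms @ 83/7 + 65.934ms (1/7)

note 15 onset = 79/7b = 5208.791ms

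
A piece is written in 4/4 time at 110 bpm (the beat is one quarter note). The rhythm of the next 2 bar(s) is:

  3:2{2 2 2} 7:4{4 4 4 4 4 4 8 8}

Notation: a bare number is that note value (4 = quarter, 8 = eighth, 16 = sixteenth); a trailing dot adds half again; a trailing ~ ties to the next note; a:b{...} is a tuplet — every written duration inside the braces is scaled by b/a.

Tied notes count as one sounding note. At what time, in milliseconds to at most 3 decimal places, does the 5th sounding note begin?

note 5 onset = 32/7b = 2493.506ms

1. 0.0ms @ 0 + 727.273ms (4/3)
2. 727.273ms @ 4/3 + 727.273ms (4/3)
3. 1454.545ms @ 8/3 + 727.273ms (4/3)
4. 2181.818ms @ 4 + 311.688ms (4/7)
5. 2493.506ms @ 32/7 + 311.688ms (4/7)
6. 2805.195ms @ 36/7 + 311.688ms (4/7)
7. 3116.883ms @ 40/7 + 311.688ms (4/7)
8. 3428.571ms @ 44/7 + 311.688ms (4/7)
9. 3740.26ms @ 48/7 + 311.688ms (4/7)
10. 4051.948ms @ 52/7 + 155.844ms (2/7)
11. 4207.792ms @ 54/7 + 155.844ms (2/7)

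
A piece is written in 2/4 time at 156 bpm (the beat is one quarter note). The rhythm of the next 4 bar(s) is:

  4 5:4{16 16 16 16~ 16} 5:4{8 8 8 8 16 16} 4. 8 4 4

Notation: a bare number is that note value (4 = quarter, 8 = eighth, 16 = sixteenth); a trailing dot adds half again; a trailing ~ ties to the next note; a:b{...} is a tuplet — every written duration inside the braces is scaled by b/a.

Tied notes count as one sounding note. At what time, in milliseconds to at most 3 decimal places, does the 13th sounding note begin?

note 13 onset = 11/2b = 2115.385ms

1. 0.0ms @ 0 + 384.615ms (1)
2. 384.615ms @ 1 + 76.923ms (1/5)
3. 461.538ms @ 6/5 + 76.923ms (1/5)
4. 538.462ms @ 7/5 + 76.923ms (1/5)
5. 615.385ms @ 8/5 + 153.846ms (2/5)
6. 769.231ms @ 2 + 153.846ms (2/5)
7. 923.077ms @ 12/5 + 153.846ms (2/5)
8. 1076.923ms @ 14/5 + 153.846ms (2/5)
9. 1230.769ms @ 16/5 + 153.846ms (2/5)
10. 1384.615ms @ 18/5 + 76.923ms (1/5)
11. 1461.538ms @ 19/5 + 76.923ms (1/5)
12. 1538.462ms @ 4 + 576.923ms (3/2)
13. 2115.385ms @ 11/2 + 192.308ms (1/2)
14. 2307.692ms @ 6 + 384.615ms (1)
15. 2692.308ms @ 7 + 384.615ms (1)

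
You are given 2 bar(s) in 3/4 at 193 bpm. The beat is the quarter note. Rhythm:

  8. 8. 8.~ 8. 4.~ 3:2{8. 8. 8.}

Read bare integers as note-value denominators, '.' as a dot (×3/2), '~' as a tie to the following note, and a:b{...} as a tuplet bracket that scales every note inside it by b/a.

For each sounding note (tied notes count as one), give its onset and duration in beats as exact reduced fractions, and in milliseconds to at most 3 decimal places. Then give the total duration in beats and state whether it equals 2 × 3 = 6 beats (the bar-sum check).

1) 0.0ms=0b +233.161ms=3/4b
2) 233.161ms=3/4b +233.161ms=3/4b
3) 466.321ms=3/2b +466.321ms=3/2b
4) 932.642ms=3b +621.762ms=2b
5) 1554.404ms=5b +155.44ms=1/2b
6) 1709.845ms=11/2b +155.44ms=1/2b
Σ=6b of 6 (193bpm 3/4) — PASS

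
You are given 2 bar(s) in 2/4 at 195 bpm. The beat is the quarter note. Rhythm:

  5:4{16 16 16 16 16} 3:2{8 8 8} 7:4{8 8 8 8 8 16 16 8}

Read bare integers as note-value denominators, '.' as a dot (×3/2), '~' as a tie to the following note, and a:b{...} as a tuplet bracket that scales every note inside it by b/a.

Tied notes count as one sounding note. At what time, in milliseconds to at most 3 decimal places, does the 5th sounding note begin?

note 5 onset = 4/5b = 246.154ms

1. 0.0ms @ 0 + 61.538ms (1/5)
2. 61.538ms @ 1/5 + 61.538ms (1/5)
3. 123.077ms @ 2/5 + 61.538ms (1/5)
4. 184.615ms @ 3/5 + 61.538ms (1/5)
5. 246.154ms @ 4/5 + 61.538ms (1/5)
6. 307.692ms @ 1 + 102.564ms (1/3)
7. 410.256ms @ 4/3 + 102.564ms (1/3)
8. 512.821ms @ 5/3 + 102.564ms (1/3)
9. 615.385ms @ 2 + 87.912ms (2/7)
10. 703.297ms @ 16/7 + 87.912ms (2/7)
11. 791.209ms @ 18/7 + 87.912ms (2/7)
12. 879.121ms @ 20/7 + 87.912ms (2/7)
13. 967.033ms @ 22/7 + 87.912ms (2/7)
14. 1054.945ms @ 24/7 + 43.956ms (1/7)
15. 1098.901ms @ 25/7 + 43.956ms (1/7)
16. 1142.857ms @ 26/7 + 87.912ms (2/7)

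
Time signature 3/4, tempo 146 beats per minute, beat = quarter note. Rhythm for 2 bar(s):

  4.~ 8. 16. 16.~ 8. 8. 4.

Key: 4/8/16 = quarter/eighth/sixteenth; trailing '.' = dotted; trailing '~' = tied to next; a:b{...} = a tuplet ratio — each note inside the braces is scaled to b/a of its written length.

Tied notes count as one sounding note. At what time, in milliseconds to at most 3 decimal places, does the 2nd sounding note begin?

1. 0.0ms @ 0 + 924.658ms (9/4)
2. 924.658ms @ 9/4 + 154.11ms (3/8)
3. 1078.767ms @ 21/8 + 462.329ms (9/8)
4. 1541.096ms @ 15/4 + 308.219ms (3/4)
5. 1849.315ms @ 9/2 + 616.438ms (3/2)

note 2 onset = 9/4b = 924.658ms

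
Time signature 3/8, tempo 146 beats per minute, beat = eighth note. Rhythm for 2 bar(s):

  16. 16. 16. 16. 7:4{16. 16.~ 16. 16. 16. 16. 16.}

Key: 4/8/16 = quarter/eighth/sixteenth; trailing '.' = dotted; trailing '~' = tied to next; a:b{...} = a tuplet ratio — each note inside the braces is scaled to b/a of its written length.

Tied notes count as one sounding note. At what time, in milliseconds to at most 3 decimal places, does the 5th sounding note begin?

1. 0.0ms @ 0 + 308.219ms (3/4)
2. 308.219ms @ 3/4 + 308.219ms (3/4)
3. 616.438ms @ 3/2 + 308.219ms (3/4)
4. 924.658ms @ 9/4 + 308.219ms (3/4)
5. 1232.877ms @ 3 + 176.125ms (3/7)
6. 1409.002ms @ 24/7 + 352.25ms (6/7)
7. 1761.252ms @ 30/7 + 176.125ms (3/7)
8. 1937.378ms @ 33/7 + 176.125ms (3/7)
9. 2113.503ms @ 36/7 + 176.125ms (3/7)
10. 2289.628ms @ 39/7 + 176.125ms (3/7)

note 5 onset = 3b = 1232.877ms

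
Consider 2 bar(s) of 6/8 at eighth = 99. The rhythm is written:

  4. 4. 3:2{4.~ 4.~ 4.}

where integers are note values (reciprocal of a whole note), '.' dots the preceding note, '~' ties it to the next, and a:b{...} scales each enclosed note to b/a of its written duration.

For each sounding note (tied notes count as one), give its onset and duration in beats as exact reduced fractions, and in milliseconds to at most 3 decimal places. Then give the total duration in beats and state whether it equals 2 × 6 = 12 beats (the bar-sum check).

1) 0.0ms=0b +1818.182ms=3b
2) 1818.182ms=3b +1818.182ms=3b
3) 3636.364ms=6b +3636.364ms=6b
Σ=12b of 12 (99bpm 6/8) — PASS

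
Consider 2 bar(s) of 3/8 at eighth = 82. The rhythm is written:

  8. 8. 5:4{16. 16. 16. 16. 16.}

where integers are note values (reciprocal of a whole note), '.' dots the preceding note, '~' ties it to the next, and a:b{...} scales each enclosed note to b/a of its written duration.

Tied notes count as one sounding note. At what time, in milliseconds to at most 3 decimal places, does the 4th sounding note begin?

note 4 onset = 18/5b = 2634.146ms

1. 0.0ms @ 0 + 1097.561ms (3/2)
2. 1097.561ms @ 3/2 + 1097.561ms (3/2)
3. 2195.122ms @ 3 + 439.024ms (3/5)
4. 2634.146ms @ 18/5 + 439.024ms (3/5)
5. 3073.171ms @ 21/5 + 439.024ms (3/5)
6. 3512.195ms @ 24/5 + 439.024ms (3/5)
7. 3951.22ms @ 27/5 + 439.024ms (3/5)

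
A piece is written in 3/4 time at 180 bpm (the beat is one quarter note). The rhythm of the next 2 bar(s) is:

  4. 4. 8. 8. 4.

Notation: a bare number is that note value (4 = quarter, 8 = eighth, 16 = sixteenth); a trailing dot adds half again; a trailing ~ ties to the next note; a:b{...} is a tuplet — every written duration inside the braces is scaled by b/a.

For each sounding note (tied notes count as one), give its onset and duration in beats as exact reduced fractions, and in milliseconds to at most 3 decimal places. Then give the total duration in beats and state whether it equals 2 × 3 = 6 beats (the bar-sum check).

1) 0.0ms=0b +500.0ms=3/2b
2) 500.0ms=3/2b +500.0ms=3/2b
3) 1000.0ms=3b +250.0ms=3/4b
4) 1250.0ms=15/4b +250.0ms=3/4b
5) 1500.0ms=9/2b +500.0ms=3/2b
Σ=6b of 6 (180bpm 3/4) — PASS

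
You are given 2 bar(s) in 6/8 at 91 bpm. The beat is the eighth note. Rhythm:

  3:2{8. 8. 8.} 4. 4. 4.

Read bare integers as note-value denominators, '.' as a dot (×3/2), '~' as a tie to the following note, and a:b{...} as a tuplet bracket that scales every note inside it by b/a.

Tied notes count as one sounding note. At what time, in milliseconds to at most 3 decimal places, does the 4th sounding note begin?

note 4 onset = 3b = 1978.022ms

1. 0.0ms @ 0 + 659.341ms (1)
2. 659.341ms @ 1 + 659.341ms (1)
3. 1318.681ms @ 2 + 659.341ms (1)
4. 1978.022ms @ 3 + 1978.022ms (3)
5. 3956.044ms @ 6 + 1978.022ms (3)
6. 5934.066ms @ 9 + 1978.022ms (3)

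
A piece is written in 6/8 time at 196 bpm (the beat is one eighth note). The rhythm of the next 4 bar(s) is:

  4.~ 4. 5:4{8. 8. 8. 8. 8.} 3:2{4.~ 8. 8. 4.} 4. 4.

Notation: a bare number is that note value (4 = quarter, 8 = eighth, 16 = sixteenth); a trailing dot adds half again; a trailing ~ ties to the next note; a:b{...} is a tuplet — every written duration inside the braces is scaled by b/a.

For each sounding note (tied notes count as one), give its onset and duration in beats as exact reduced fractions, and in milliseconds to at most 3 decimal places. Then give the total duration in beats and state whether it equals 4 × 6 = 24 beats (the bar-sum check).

1) 0.0ms=0b +1836.735ms=6b
2) 1836.735ms=6b +367.347ms=6/5b
3) 2204.082ms=36/5b +367.347ms=6/5b
4) 2571.429ms=42/5b +367.347ms=6/5b
5) 2938.776ms=48/5b +367.347ms=6/5b
6) 3306.122ms=54/5b +367.347ms=6/5b
7) 3673.469ms=12b +918.367ms=3b
8) 4591.837ms=15b +306.122ms=1b
9) 4897.959ms=16b +612.245ms=2b
10) 5510.204ms=18b +918.367ms=3b
11) 6428.571ms=21b +918.367ms=3b
Σ=24b of 24 (196bpm 6/8) — PASS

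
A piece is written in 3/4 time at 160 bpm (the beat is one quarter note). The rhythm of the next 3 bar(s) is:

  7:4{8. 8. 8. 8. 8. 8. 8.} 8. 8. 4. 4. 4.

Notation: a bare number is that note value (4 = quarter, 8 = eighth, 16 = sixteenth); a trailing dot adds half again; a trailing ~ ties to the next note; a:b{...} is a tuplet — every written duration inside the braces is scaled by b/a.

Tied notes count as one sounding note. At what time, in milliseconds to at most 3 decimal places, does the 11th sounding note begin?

note 11 onset = 6b = 2250.0ms

1. 0.0ms @ 0 + 160.714ms (3/7)
2. 160.714ms @ 3/7 + 160.714ms (3/7)
3. 321.429ms @ 6/7 + 160.714ms (3/7)
4. 482.143ms @ 9/7 + 160.714ms (3/7)
5. 642.857ms @ 12/7 + 160.714ms (3/7)
6. 803.571ms @ 15/7 + 160.714ms (3/7)
7. 964.286ms @ 18/7 + 160.714ms (3/7)
8. 1125.0ms @ 3 + 281.25ms (3/4)
9. 1406.25ms @ 15/4 + 281.25ms (3/4)
10. 1687.5ms @ 9/2 + 562.5ms (3/2)
11. 2250.0ms @ 6 + 562.5ms (3/2)
12. 2812.5ms @ 15/2 + 562.5ms (3/2)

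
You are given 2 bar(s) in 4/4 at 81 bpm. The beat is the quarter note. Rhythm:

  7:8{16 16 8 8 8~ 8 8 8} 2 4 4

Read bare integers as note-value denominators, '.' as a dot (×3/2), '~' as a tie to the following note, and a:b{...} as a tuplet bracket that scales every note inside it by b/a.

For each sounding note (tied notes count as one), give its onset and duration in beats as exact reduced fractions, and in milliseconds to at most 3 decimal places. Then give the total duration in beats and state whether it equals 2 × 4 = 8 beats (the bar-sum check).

1) 0.0ms=0b +211.64ms=2/7b
2) 211.64ms=2/7b +211.64ms=2/7b
3) 423.28ms=4/7b +423.28ms=4/7b
4) 846.561ms=8/7b +423.28ms=4/7b
5) 1269.841ms=12/7b +846.561ms=8/7b
6) 2116.402ms=20/7b +423.28ms=4/7b
7) 2539.683ms=24/7b +423.28ms=4/7b
8) 2962.963ms=4b +1481.481ms=2b
9) 4444.444ms=6b +740.741ms=1b
10) 5185.185ms=7b +740.741ms=1b
Σ=8b of 8 (81bpm 4/4) — PASS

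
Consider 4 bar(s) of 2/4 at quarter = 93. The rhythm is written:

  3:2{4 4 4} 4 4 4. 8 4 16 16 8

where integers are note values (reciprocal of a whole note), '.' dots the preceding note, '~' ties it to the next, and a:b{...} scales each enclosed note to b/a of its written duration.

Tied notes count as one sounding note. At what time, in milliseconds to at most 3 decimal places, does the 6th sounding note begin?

1. 0.0ms @ 0 + 430.108ms (2/3)
2. 430.108ms @ 2/3 + 430.108ms (2/3)
3. 860.215ms @ 4/3 + 430.108ms (2/3)
4. 1290.323ms @ 2 + 645.161ms (1)
5. 1935.484ms @ 3 + 645.161ms (1)
6. 2580.645ms @ 4 + 967.742ms (3/2)
7. 3548.387ms @ 11/2 + 322.581ms (1/2)
8. 3870.968ms @ 6 + 645.161ms (1)
9. 4516.129ms @ 7 + 161.29ms (1/4)
10. 4677.419ms @ 29/4 + 161.29ms (1/4)
11. 4838.71ms @ 15/2 + 322.581ms (1/2)

note 6 onset = 4b = 2580.645ms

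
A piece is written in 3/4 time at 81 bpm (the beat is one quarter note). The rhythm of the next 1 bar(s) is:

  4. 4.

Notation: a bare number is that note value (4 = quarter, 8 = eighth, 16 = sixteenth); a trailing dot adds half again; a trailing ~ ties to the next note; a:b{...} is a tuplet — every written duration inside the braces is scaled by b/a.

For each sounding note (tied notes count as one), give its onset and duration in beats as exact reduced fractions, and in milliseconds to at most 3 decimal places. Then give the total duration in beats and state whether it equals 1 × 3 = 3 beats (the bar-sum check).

1) 0.0ms=0b +1111.111ms=3/2b
2) 1111.111ms=3/2b +1111.111ms=3/2b
Σ=3b of 3 (81bpm 3/4) — PASS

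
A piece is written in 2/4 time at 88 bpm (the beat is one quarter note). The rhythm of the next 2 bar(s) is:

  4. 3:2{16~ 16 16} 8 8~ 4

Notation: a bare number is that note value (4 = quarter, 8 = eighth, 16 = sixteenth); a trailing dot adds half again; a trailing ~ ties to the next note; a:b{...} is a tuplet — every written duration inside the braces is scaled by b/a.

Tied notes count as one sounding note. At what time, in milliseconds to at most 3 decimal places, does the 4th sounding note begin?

note 4 onset = 2b = 1363.636ms

1. 0.0ms @ 0 + 1022.727ms (3/2)
2. 1022.727ms @ 3/2 + 227.273ms (1/3)
3. 1250.0ms @ 11/6 + 113.636ms (1/6)
4. 1363.636ms @ 2 + 340.909ms (1/2)
5. 1704.545ms @ 5/2 + 1022.727ms (3/2)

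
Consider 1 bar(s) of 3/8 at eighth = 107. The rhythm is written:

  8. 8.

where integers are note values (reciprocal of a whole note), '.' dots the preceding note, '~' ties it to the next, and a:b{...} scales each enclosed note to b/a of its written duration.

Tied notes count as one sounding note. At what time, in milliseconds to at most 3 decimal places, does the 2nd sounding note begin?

note 2 onset = 3/2b = 841.121ms

1. 0.0ms @ 0 + 841.121ms (3/2)
2. 841.121ms @ 3/2 + 841.121ms (3/2)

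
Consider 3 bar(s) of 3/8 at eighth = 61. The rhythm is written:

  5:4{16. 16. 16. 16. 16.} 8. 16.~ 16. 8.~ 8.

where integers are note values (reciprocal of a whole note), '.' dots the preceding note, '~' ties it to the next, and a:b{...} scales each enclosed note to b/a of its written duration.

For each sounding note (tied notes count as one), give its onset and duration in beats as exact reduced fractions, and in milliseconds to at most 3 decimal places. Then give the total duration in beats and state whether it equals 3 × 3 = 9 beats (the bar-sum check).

1) 0.0ms=0b +590.164ms=3/5b
2) 590.164ms=3/5b +590.164ms=3/5b
3) 1180.328ms=6/5b +590.164ms=3/5b
4) 1770.492ms=9/5b +590.164ms=3/5b
5) 2360.656ms=12/5b +590.164ms=3/5b
6) 2950.82ms=3b +1475.41ms=3/2b
7) 4426.23ms=9/2b +1475.41ms=3/2b
8) 5901.639ms=6b +2950.82ms=3b
Σ=9b of 9 (61bpm 3/8) — PASS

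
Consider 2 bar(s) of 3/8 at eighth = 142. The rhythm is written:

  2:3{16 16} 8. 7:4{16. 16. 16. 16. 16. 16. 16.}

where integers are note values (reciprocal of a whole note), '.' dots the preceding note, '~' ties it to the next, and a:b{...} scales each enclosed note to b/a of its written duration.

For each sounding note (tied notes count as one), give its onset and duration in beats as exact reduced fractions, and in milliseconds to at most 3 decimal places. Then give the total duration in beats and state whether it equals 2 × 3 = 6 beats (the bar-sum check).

1) 0.0ms=0b +316.901ms=3/4b
2) 316.901ms=3/4b +316.901ms=3/4b
3) 633.803ms=3/2b +633.803ms=3/2b
4) 1267.606ms=3b +181.087ms=3/7b
5) 1448.692ms=24/7b +181.087ms=3/7b
6) 1629.779ms=27/7b +181.087ms=3/7b
7) 1810.865ms=30/7b +181.087ms=3/7b
8) 1991.952ms=33/7b +181.087ms=3/7b
9) 2173.038ms=36/7b +181.087ms=3/7b
10) 2354.125ms=39/7b +181.087ms=3/7b
Σ=6b of 6 (142bpm 3/8) — PASS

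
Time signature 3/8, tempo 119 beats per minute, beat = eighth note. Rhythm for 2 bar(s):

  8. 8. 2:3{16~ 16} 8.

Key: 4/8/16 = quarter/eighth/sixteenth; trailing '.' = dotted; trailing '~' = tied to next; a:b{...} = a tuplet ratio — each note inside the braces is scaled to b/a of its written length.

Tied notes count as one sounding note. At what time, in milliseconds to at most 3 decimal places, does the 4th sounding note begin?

1. 0.0ms @ 0 + 756.303ms (3/2)
2. 756.303ms @ 3/2 + 756.303ms (3/2)
3. 1512.605ms @ 3 + 756.303ms (3/2)
4. 2268.908ms @ 9/2 + 756.303ms (3/2)

note 4 onset = 9/2b = 2268.908ms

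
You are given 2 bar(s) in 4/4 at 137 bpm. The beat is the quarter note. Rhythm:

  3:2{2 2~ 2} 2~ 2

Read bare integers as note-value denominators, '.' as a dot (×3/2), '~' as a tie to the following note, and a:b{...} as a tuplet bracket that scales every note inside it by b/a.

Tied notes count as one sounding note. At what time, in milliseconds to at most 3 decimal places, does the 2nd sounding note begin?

1. 0.0ms @ 0 + 583.942ms (4/3)
2. 583.942ms @ 4/3 + 1167.883ms (8/3)
3. 1751.825ms @ 4 + 1751.825ms (4)

note 2 onset = 4/3b = 583.942ms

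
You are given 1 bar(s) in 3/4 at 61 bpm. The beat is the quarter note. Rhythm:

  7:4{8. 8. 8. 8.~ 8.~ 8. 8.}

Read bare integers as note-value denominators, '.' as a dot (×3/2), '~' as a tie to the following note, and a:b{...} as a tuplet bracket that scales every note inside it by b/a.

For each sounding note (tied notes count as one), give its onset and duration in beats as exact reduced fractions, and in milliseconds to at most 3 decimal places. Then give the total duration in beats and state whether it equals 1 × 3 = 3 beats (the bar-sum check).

1) 0.0ms=0b +421.546ms=3/7b
2) 421.546ms=3/7b +421.546ms=3/7b
3) 843.091ms=6/7b +421.546ms=3/7b
4) 1264.637ms=9/7b +1264.637ms=9/7b
5) 2529.274ms=18/7b +421.546ms=3/7b
Σ=3b of 3 (61bpm 3/4) — PASS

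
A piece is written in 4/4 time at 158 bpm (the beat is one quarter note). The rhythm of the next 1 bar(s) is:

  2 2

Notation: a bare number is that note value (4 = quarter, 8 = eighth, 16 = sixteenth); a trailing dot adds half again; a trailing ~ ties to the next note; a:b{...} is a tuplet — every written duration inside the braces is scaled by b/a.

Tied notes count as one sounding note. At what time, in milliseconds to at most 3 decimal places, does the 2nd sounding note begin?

note 2 onset = 2b = 759.494ms

1. 0.0ms @ 0 + 759.494ms (2)
2. 759.494ms @ 2 + 759.494ms (2)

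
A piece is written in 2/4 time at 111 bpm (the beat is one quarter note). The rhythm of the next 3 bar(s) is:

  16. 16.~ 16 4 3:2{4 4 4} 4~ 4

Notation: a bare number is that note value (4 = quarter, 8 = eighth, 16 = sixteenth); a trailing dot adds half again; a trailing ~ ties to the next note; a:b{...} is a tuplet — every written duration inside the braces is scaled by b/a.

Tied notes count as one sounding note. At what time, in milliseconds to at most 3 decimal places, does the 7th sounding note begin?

1. 0.0ms @ 0 + 202.703ms (3/8)
2. 202.703ms @ 3/8 + 337.838ms (5/8)
3. 540.541ms @ 1 + 540.541ms (1)
4. 1081.081ms @ 2 + 360.36ms (2/3)
5. 1441.441ms @ 8/3 + 360.36ms (2/3)
6. 1801.802ms @ 10/3 + 360.36ms (2/3)
7. 2162.162ms @ 4 + 1081.081ms (2)

note 7 onset = 4b = 2162.162ms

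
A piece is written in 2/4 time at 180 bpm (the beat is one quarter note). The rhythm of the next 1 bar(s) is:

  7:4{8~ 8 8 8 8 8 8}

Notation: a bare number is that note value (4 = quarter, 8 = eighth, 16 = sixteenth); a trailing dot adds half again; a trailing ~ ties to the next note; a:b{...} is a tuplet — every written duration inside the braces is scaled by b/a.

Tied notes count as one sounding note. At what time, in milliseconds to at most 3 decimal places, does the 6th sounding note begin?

1. 0.0ms @ 0 + 190.476ms (4/7)
2. 190.476ms @ 4/7 + 95.238ms (2/7)
3. 285.714ms @ 6/7 + 95.238ms (2/7)
4. 380.952ms @ 8/7 + 95.238ms (2/7)
5. 476.19ms @ 10/7 + 95.238ms (2/7)
6. 571.429ms @ 12/7 + 95.238ms (2/7)

note 6 onset = 12/7b = 571.429ms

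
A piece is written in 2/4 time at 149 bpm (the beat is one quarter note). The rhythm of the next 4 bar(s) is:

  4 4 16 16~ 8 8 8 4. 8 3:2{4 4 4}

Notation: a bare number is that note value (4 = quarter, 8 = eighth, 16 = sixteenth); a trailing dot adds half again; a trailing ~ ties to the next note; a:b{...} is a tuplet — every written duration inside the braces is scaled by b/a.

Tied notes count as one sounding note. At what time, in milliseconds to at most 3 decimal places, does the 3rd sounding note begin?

note 3 onset = 2b = 805.369ms

1. 0.0ms @ 0 + 402.685ms (1)
2. 402.685ms @ 1 + 402.685ms (1)
3. 805.369ms @ 2 + 100.671ms (1/4)
4. 906.04ms @ 9/4 + 302.013ms (3/4)
5. 1208.054ms @ 3 + 201.342ms (1/2)
6. 1409.396ms @ 7/2 + 201.342ms (1/2)
7. 1610.738ms @ 4 + 604.027ms (3/2)
8. 2214.765ms @ 11/2 + 201.342ms (1/2)
9. 2416.107ms @ 6 + 268.456ms (2/3)
10. 2684.564ms @ 20/3 + 268.456ms (2/3)
11. 2953.02ms @ 22/3 + 268.456ms (2/3)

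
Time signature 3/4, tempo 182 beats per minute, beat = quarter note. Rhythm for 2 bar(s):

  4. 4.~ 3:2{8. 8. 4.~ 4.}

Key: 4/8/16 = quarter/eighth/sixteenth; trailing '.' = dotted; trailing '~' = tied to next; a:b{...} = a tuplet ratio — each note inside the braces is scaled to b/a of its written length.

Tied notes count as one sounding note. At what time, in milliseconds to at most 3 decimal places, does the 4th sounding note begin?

1. 0.0ms @ 0 + 494.505ms (3/2)
2. 494.505ms @ 3/2 + 659.341ms (2)
3. 1153.846ms @ 7/2 + 164.835ms (1/2)
4. 1318.681ms @ 4 + 659.341ms (2)

note 4 onset = 4b = 1318.681ms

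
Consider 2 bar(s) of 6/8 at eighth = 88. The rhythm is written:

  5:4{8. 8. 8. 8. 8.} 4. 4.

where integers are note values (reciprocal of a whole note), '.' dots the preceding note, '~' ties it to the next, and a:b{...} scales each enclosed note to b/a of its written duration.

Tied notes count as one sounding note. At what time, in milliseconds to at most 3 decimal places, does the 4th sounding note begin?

1. 0.0ms @ 0 + 818.182ms (6/5)
2. 818.182ms @ 6/5 + 818.182ms (6/5)
3. 1636.364ms @ 12/5 + 818.182ms (6/5)
4. 2454.545ms @ 18/5 + 818.182ms (6/5)
5. 3272.727ms @ 24/5 + 818.182ms (6/5)
6. 4090.909ms @ 6 + 2045.455ms (3)
7. 6136.364ms @ 9 + 2045.455ms (3)

note 4 onset = 18/5b = 2454.545ms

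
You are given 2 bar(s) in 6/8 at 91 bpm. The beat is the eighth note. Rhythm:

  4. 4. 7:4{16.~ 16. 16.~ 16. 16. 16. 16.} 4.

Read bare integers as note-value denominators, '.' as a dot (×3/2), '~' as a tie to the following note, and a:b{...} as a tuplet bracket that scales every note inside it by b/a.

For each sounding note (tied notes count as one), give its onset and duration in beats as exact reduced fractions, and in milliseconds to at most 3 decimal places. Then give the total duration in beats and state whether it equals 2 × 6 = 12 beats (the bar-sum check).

1) 0.0ms=0b +1978.022ms=3b
2) 1978.022ms=3b +1978.022ms=3b
3) 3956.044ms=6b +565.149ms=6/7b
4) 4521.193ms=48/7b +565.149ms=6/7b
5) 5086.342ms=54/7b +282.575ms=3/7b
6) 5368.917ms=57/7b +282.575ms=3/7b
7) 5651.491ms=60/7b +282.575ms=3/7b
8) 5934.066ms=9b +1978.022ms=3b
Σ=12b of 12 (91bpm 6/8) — PASS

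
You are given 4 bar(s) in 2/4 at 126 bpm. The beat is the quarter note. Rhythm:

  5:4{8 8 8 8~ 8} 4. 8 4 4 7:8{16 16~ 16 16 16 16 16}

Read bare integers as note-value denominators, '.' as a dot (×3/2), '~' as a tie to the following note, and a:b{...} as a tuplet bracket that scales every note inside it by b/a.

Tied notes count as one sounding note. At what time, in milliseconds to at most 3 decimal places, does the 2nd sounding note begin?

1. 0.0ms @ 0 + 190.476ms (2/5)
2. 190.476ms @ 2/5 + 190.476ms (2/5)
3. 380.952ms @ 4/5 + 190.476ms (2/5)
4. 571.429ms @ 6/5 + 380.952ms (4/5)
5. 952.381ms @ 2 + 714.286ms (3/2)
6. 1666.667ms @ 7/2 + 238.095ms (1/2)
7. 1904.762ms @ 4 + 476.19ms (1)
8. 2380.952ms @ 5 + 476.19ms (1)
9. 2857.143ms @ 6 + 136.054ms (2/7)
10. 2993.197ms @ 44/7 + 272.109ms (4/7)
11. 3265.306ms @ 48/7 + 136.054ms (2/7)
12. 3401.361ms @ 50/7 + 136.054ms (2/7)
13. 3537.415ms @ 52/7 + 136.054ms (2/7)
14. 3673.469ms @ 54/7 + 136.054ms (2/7)

note 2 onset = 2/5b = 190.476ms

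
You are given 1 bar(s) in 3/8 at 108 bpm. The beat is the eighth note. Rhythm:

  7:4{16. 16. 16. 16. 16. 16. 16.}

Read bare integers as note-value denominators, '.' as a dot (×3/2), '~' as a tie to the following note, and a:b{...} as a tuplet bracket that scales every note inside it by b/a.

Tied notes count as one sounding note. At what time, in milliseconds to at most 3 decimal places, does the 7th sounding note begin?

note 7 onset = 18/7b = 1428.571ms

1. 0.0ms @ 0 + 238.095ms (3/7)
2. 238.095ms @ 3/7 + 238.095ms (3/7)
3. 476.19ms @ 6/7 + 238.095ms (3/7)
4. 714.286ms @ 9/7 + 238.095ms (3/7)
5. 952.381ms @ 12/7 + 238.095ms (3/7)
6. 1190.476ms @ 15/7 + 238.095ms (3/7)
7. 1428.571ms @ 18/7 + 238.095ms (3/7)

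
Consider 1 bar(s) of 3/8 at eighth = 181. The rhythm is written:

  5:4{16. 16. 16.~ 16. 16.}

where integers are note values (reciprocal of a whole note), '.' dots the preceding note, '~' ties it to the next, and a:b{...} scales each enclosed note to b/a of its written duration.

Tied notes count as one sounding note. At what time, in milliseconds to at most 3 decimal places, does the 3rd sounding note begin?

note 3 onset = 6/5b = 397.79ms

1. 0.0ms @ 0 + 198.895ms (3/5)
2. 198.895ms @ 3/5 + 198.895ms (3/5)
3. 397.79ms @ 6/5 + 397.79ms (6/5)
4. 795.58ms @ 12/5 + 198.895ms (3/5)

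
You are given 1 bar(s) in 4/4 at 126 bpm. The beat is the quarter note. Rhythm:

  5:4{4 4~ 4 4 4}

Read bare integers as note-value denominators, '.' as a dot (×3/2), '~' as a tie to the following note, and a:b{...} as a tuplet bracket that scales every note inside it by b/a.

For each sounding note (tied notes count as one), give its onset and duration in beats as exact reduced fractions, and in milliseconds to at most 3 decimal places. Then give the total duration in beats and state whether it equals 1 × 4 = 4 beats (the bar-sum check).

1) 0.0ms=0b +380.952ms=4/5b
2) 380.952ms=4/5b +761.905ms=8/5b
3) 1142.857ms=12/5b +380.952ms=4/5b
4) 1523.81ms=16/5b +380.952ms=4/5b
Σ=4b of 4 (126bpm 4/4) — PASS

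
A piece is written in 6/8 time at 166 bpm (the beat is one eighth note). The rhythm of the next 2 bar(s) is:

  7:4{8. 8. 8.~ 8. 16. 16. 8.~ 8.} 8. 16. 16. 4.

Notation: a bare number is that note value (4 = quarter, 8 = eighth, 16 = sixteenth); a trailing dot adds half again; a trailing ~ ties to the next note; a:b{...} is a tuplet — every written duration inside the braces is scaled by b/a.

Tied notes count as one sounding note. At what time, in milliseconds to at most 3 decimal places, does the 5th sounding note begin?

1. 0.0ms @ 0 + 309.811ms (6/7)
2. 309.811ms @ 6/7 + 309.811ms (6/7)
3. 619.621ms @ 12/7 + 619.621ms (12/7)
4. 1239.243ms @ 24/7 + 154.905ms (3/7)
5. 1394.148ms @ 27/7 + 154.905ms (3/7)
6. 1549.053ms @ 30/7 + 619.621ms (12/7)
7. 2168.675ms @ 6 + 542.169ms (3/2)
8. 2710.843ms @ 15/2 + 271.084ms (3/4)
9. 2981.928ms @ 33/4 + 271.084ms (3/4)
10. 3253.012ms @ 9 + 1084.337ms (3)

note 5 onset = 27/7b = 1394.148ms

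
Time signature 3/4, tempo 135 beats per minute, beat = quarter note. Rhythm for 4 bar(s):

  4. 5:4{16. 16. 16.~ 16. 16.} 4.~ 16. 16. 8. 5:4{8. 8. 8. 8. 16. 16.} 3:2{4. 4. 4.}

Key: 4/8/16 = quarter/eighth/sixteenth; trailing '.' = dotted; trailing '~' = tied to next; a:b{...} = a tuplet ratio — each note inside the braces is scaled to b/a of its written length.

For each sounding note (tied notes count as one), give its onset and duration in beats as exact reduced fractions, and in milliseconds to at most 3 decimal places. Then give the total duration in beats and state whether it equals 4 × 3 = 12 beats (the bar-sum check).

1) 0.0ms=0b +666.667ms=3/2b
2) 666.667ms=3/2b +133.333ms=3/10b
3) 800.0ms=9/5b +133.333ms=3/10b
4) 933.333ms=21/10b +266.667ms=3/5b
5) 1200.0ms=27/10b +133.333ms=3/10b
6) 1333.333ms=3b +833.333ms=15/8b
7) 2166.667ms=39/8b +166.667ms=3/8b
8) 2333.333ms=21/4b +333.333ms=3/4b
9) 2666.667ms=6b +266.667ms=3/5b
10) 2933.333ms=33/5b +266.667ms=3/5b
11) 3200.0ms=36/5b +266.667ms=3/5b
12) 3466.667ms=39/5b +266.667ms=3/5b
13) 3733.333ms=42/5b +133.333ms=3/10b
14) 3866.667ms=87/10b +133.333ms=3/10b
15) 4000.0ms=9b +444.444ms=1b
16) 4444.444ms=10b +444.444ms=1b
17) 4888.889ms=11b +444.444ms=1b
Σ=12b of 12 (135bpm 3/4) — PASS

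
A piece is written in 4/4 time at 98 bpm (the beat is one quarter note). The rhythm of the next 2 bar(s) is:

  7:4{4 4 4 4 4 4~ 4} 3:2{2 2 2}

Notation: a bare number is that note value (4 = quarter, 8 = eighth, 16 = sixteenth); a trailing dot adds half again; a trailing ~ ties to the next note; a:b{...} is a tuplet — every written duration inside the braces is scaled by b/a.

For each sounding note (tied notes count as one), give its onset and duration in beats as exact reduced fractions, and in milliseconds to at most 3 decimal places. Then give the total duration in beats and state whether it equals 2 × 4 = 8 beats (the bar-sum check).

1) 0.0ms=0b +349.854ms=4/7b
2) 349.854ms=4/7b +349.854ms=4/7b
3) 699.708ms=8/7b +349.854ms=4/7b
4) 1049.563ms=12/7b +349.854ms=4/7b
5) 1399.417ms=16/7b +349.854ms=4/7b
6) 1749.271ms=20/7b +699.708ms=8/7b
7) 2448.98ms=4b +816.327ms=4/3b
8) 3265.306ms=16/3b +816.327ms=4/3b
9) 4081.633ms=20/3b +816.327ms=4/3b
Σ=8b of 8 (98bpm 4/4) — PASS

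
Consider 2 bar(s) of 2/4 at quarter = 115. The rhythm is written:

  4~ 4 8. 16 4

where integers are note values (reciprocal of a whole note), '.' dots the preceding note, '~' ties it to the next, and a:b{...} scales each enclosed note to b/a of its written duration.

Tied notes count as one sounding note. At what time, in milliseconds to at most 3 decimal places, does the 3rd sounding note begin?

1. 0.0ms @ 0 + 1043.478ms (2)
2. 1043.478ms @ 2 + 391.304ms (3/4)
3. 1434.783ms @ 11/4 + 130.435ms (1/4)
4. 1565.217ms @ 3 + 521.739ms (1)

note 3 onset = 11/4b = 1434.783ms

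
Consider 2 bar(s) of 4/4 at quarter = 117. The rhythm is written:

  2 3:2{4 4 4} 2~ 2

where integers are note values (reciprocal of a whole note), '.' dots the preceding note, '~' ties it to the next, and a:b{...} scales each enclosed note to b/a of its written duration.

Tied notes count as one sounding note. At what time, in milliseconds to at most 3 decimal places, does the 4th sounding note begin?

note 4 onset = 10/3b = 1709.402ms

1. 0.0ms @ 0 + 1025.641ms (2)
2. 1025.641ms @ 2 + 341.88ms (2/3)
3. 1367.521ms @ 8/3 + 341.88ms (2/3)
4. 1709.402ms @ 10/3 + 341.88ms (2/3)
5. 2051.282ms @ 4 + 2051.282ms (4)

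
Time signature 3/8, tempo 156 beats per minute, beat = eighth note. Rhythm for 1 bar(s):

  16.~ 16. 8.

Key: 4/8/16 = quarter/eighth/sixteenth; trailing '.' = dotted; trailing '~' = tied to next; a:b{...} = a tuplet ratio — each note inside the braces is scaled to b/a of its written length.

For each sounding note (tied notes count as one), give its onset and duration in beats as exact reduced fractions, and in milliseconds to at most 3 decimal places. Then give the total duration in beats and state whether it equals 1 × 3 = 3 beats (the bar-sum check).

1) 0.0ms=0b +576.923ms=3/2b
2) 576.923ms=3/2b +576.923ms=3/2b
Σ=3b of 3 (156bpm 3/8) — PASS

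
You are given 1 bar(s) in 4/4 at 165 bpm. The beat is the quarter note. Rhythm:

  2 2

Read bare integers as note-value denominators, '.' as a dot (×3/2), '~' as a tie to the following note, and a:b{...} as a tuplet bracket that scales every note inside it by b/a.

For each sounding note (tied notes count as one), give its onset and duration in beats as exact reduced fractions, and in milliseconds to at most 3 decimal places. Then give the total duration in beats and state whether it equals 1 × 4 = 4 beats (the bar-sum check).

1) 0.0ms=0b +727.273ms=2b
2) 727.273ms=2b +727.273ms=2b
Σ=4b of 4 (165bpm 4/4) — PASS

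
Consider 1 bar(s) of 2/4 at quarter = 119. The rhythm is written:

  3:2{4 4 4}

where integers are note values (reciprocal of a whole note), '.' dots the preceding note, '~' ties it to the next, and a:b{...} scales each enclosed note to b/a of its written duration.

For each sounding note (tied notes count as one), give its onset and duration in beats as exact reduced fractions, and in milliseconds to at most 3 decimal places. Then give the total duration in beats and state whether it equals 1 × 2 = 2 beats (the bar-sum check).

1) 0.0ms=0b +336.134ms=2/3b
2) 336.134ms=2/3b +336.134ms=2/3b
3) 672.269ms=4/3b +336.134ms=2/3b
Σ=2b of 2 (119bpm 2/4) — PASS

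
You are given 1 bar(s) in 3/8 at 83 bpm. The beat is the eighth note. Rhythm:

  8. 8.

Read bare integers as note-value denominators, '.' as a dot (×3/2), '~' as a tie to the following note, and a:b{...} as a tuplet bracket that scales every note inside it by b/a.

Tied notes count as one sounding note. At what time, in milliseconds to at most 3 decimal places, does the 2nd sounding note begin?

note 2 onset = 3/2b = 1084.337ms

1. 0.0ms @ 0 + 1084.337ms (3/2)
2. 1084.337ms @ 3/2 + 1084.337ms (3/2)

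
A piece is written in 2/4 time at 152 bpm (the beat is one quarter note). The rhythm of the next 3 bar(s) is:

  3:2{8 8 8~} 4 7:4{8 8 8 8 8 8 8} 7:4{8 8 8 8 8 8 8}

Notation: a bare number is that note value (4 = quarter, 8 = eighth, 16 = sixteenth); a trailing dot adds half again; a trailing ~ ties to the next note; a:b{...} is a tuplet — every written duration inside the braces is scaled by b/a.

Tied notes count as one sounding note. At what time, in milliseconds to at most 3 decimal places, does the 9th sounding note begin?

note 9 onset = 24/7b = 1353.383ms

1. 0.0ms @ 0 + 131.579ms (1/3)
2. 131.579ms @ 1/3 + 131.579ms (1/3)
3. 263.158ms @ 2/3 + 526.316ms (4/3)
4. 789.474ms @ 2 + 112.782ms (2/7)
5. 902.256ms @ 16/7 + 112.782ms (2/7)
6. 1015.038ms @ 18/7 + 112.782ms (2/7)
7. 1127.82ms @ 20/7 + 112.782ms (2/7)
8. 1240.602ms @ 22/7 + 112.782ms (2/7)
9. 1353.383ms @ 24/7 + 112.782ms (2/7)
10. 1466.165ms @ 26/7 + 112.782ms (2/7)
11. 1578.947ms @ 4 + 112.782ms (2/7)
12. 1691.729ms @ 30/7 + 112.782ms (2/7)
13. 1804.511ms @ 32/7 + 112.782ms (2/7)
14. 1917.293ms @ 34/7 + 112.782ms (2/7)
15. 2030.075ms @ 36/7 + 112.782ms (2/7)
16. 2142.857ms @ 38/7 + 112.782ms (2/7)
17. 2255.639ms @ 40/7 + 112.782ms (2/7)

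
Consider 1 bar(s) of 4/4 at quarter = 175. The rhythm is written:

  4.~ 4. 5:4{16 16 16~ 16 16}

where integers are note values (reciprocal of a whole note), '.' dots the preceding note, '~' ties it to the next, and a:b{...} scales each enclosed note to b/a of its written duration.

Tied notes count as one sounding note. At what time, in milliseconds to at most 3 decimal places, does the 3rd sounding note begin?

note 3 onset = 16/5b = 1097.143ms

1. 0.0ms @ 0 + 1028.571ms (3)
2. 1028.571ms @ 3 + 68.571ms (1/5)
3. 1097.143ms @ 16/5 + 68.571ms (1/5)
4. 1165.714ms @ 17/5 + 137.143ms (2/5)
5. 1302.857ms @ 19/5 + 68.571ms (1/5)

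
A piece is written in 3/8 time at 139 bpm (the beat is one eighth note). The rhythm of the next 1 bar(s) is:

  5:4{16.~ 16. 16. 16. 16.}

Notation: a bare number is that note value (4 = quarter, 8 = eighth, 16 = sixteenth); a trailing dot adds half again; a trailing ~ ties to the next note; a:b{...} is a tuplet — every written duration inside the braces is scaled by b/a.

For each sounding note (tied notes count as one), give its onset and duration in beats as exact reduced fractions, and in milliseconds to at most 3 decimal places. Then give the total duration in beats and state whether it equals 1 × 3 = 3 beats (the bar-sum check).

1) 0.0ms=0b +517.986ms=6/5b
2) 517.986ms=6/5b +258.993ms=3/5b
3) 776.978ms=9/5b +258.993ms=3/5b
4) 1035.971ms=12/5b +258.993ms=3/5b
Σ=3b of 3 (139bpm 3/8) — PASS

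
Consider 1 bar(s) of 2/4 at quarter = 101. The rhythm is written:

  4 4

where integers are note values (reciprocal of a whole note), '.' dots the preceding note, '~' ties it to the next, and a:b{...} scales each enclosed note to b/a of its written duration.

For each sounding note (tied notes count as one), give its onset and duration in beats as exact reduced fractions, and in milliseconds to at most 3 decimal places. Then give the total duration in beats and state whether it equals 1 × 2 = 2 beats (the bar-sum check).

1) 0.0ms=0b +594.059ms=1b
2) 594.059ms=1b +594.059ms=1b
Σ=2b of 2 (101bpm 2/4) — PASS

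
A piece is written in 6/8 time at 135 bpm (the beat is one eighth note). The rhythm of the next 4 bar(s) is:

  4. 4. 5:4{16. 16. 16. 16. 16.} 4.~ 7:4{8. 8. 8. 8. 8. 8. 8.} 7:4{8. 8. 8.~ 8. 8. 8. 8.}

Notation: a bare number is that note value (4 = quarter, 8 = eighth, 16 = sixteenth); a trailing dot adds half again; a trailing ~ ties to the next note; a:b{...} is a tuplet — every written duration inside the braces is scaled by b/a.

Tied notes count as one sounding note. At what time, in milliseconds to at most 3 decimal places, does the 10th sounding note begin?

note 10 onset = 96/7b = 6095.238ms

1. 0.0ms @ 0 + 1333.333ms (3)
2. 1333.333ms @ 3 + 1333.333ms (3)
3. 2666.667ms @ 6 + 266.667ms (3/5)
4. 2933.333ms @ 33/5 + 266.667ms (3/5)
5. 3200.0ms @ 36/5 + 266.667ms (3/5)
6. 3466.667ms @ 39/5 + 266.667ms (3/5)
7. 3733.333ms @ 42/5 + 266.667ms (3/5)
8. 4000.0ms @ 9 + 1714.286ms (27/7)
9. 5714.286ms @ 90/7 + 380.952ms (6/7)
10. 6095.238ms @ 96/7 + 380.952ms (6/7)
11. 6476.19ms @ 102/7 + 380.952ms (6/7)
12. 6857.143ms @ 108/7 + 380.952ms (6/7)
13. 7238.095ms @ 114/7 + 380.952ms (6/7)
14. 7619.048ms @ 120/7 + 380.952ms (6/7)
15. 8000.0ms @ 18 + 380.952ms (6/7)
16. 8380.952ms @ 132/7 + 380.952ms (6/7)
17. 8761.905ms @ 138/7 + 761.905ms (12/7)
18. 9523.81ms @ 150/7 + 380.952ms (6/7)
19. 9904.762ms @ 156/7 + 380.952ms (6/7)
20. 10285.714ms @ 162/7 + 380.952ms (6/7)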